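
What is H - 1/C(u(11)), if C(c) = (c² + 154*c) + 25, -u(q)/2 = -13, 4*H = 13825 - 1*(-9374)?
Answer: 109151291/18820 ≈ 5799.8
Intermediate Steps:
H = 23199/4 (H = (13825 - 1*(-9374))/4 = (13825 + 9374)/4 = (¼)*23199 = 23199/4 ≈ 5799.8)
u(q) = 26 (u(q) = -2*(-13) = 26)
C(c) = 25 + c² + 154*c
H - 1/C(u(11)) = 23199/4 - 1/(25 + 26² + 154*26) = 23199/4 - 1/(25 + 676 + 4004) = 23199/4 - 1/4705 = 109151291/18820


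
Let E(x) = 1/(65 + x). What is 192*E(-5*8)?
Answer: 192/25 ≈ 7.6800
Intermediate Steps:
192*E(-5*8) = 192/(65 - 5*8) = 192/(65 - 40) = 192/25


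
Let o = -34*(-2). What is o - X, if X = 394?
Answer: -326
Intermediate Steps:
o = 68
o - X = 68 - 1*394 = 68 - 394 = -326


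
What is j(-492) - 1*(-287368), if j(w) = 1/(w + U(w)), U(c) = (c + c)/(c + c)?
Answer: 141097687/491 ≈ 2.8737e+5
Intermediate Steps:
U(c) = 1 (U(c) = (2*c)/((2*c)) = (2*c)*(1/(2*c)) = 1)
j(w) = 1/(1 + w) (j(w) = 1/(w + 1) = 1/(1 + w))
j(-492) - 1*(-287368) = 1/(1 - 492) - 1*(-287368) = 1/(-491) + 287368 = -1/491 + 287368 = 141097687/491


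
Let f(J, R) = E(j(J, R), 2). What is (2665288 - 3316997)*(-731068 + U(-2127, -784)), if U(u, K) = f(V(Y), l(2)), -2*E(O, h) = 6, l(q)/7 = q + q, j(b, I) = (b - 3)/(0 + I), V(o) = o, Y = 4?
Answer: 476445550339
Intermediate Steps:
j(b, I) = (-3 + b)/I
l(q) = 14*q (l(q) = 7*(q + q) = 7*(2*q) = 14*q)
E(O, h) = -3 (E(O, h) = -½*6 = -3)
f(J, R) = -3
U(u, K) = -3
(2665288 - 3316997)*(-731068 + U(-2127, -784)) = (2665288 - 3316997)*(-731068 - 3) = -651709*(-731071) = 476445550339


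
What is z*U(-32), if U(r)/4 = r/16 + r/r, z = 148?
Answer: -592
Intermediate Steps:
U(r) = 4 + r/4 (U(r) = 4*(r/16 + r/r) = 4*(r*(1/16) + 1) = 4*(r/16 + 1) = 4*(1 + r/16) = 4 + r/4)
z*U(-32) = 148*(4 + (1/4)*(-32)) = 148*(4 - 8) = 148*(-4) = -592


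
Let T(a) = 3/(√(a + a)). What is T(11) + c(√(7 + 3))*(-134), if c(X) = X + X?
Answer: -268*√10 + 3*√22/22 ≈ -846.85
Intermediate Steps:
T(a) = 3*√2/(2*√a) (T(a) = 3/(√(2*a)) = 3/((√2*√a)) = 3*(√2/(2*√a)) = 3*√2/(2*√a))
c(X) = 2*X
T(11) + c(√(7 + 3))*(-134) = 3*√2/(2*√11) + (2*√(7 + 3))*(-134) = 3*√2*(√11/11)/2 + (2*√10)*(-134) = 3*√22/22 - 268*√10 = -268*√10 + 3*√22/22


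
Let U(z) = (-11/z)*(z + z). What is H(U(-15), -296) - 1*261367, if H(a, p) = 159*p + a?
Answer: -308453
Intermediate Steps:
U(z) = -22 (U(z) = (-11/z)*(2*z) = -22)
H(a, p) = a + 159*p
H(U(-15), -296) - 1*261367 = (-22 + 159*(-296)) - 1*261367 = (-22 - 47064) - 261367 = -47086 - 261367 = -308453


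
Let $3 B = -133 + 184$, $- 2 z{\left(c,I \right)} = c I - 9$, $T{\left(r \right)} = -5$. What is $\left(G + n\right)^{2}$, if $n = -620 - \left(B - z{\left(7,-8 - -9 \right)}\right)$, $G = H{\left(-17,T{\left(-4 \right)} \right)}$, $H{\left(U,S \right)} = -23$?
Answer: $434281$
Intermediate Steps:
$z{\left(c,I \right)} = \frac{9}{2} - \frac{I c}{2}$ ($z{\left(c,I \right)} = - \frac{c I - 9}{2} = - \frac{I c - 9}{2} = - \frac{-9 + I c}{2} = \frac{9}{2} - \frac{I c}{2}$)
$B = 17$ ($B = \frac{-133 + 184}{3} = \frac{1}{3} \cdot 51 = 17$)
$G = -23$
$n = -636$ ($n = -620 - \left(17 - \left(\frac{9}{2} - \frac{1}{2} \left(-8 - -9\right) 7\right)\right) = -620 - \left(17 - \left(\frac{9}{2} - \frac{1}{2} \left(-8 + 9\right) 7\right)\right) = -620 - \left(17 - \left(\frac{9}{2} - \frac{1}{2} \cdot 7\right)\right) = -620 - \left(17 - \left(\frac{9}{2} - \frac{7}{2}\right)\right) = -620 - \left(17 - 1\right) = -620 - 16 = -636$)
$\left(G + n\right)^{2} = \left(-23 - 636\right)^{2} = \left(-659\right)^{2} = 434281$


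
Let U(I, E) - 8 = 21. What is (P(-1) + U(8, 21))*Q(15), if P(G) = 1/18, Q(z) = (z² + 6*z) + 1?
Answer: 82634/9 ≈ 9181.6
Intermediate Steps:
Q(z) = 1 + z² + 6*z
U(I, E) = 29 (U(I, E) = 8 + 21 = 29)
P(G) = 1/18
(P(-1) + U(8, 21))*Q(15) = (1/18 + 29)*(1 + 15² + 6*15) = 523*(1 + 225 + 90)/18 = (523/18)*316 = 82634/9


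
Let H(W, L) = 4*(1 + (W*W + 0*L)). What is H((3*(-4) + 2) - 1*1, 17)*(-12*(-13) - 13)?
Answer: 69784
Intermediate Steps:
H(W, L) = 4 + 4*W² (H(W, L) = 4*(1 + (W² + 0)) = 4*(1 + W²) = 4 + 4*W²)
H((3*(-4) + 2) - 1*1, 17)*(-12*(-13) - 13) = (4 + 4*((3*(-4) + 2) - 1*1)²)*(-12*(-13) - 13) = (4 + 4*((-12 + 2) - 1)²)*(156 - 13) = (4 + 4*(-10 - 1)²)*143 = (4 + 4*(-11)²)*143 = (4 + 4*121)*143 = (4 + 484)*143 = 488*143 = 69784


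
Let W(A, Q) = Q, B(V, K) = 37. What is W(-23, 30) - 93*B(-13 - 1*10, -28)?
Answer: -3411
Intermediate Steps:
W(-23, 30) - 93*B(-13 - 1*10, -28) = 30 - 93*37 = 30 - 3441 = -3411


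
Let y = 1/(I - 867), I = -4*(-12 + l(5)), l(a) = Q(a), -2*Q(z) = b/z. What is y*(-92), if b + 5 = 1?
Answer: 460/4103 ≈ 0.11211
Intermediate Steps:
b = -4 (b = -5 + 1 = -4)
Q(z) = 2/z (Q(z) = -(-2)/z = 2/z)
l(a) = 2/a
I = 232/5 (I = -4*(-12 + 2/5) = -4*(-12 + 2*(⅕)) = -4*(-12 + ⅖) = -4*(-58/5) = 232/5 ≈ 46.400)
y = -5/4103 (y = 1/(232/5 - 867) = 1/(-4103/5) = -5/4103 ≈ -0.0012186)
y*(-92) = -5/4103*(-92) = 460/4103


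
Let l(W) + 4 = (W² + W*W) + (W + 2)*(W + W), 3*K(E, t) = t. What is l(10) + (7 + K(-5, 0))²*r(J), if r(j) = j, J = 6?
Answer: 730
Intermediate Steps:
K(E, t) = t/3
l(W) = -4 + 2*W² + 2*W*(2 + W) (l(W) = -4 + ((W² + W*W) + (W + 2)*(W + W)) = -4 + ((W² + W²) + (2 + W)*(2*W)) = -4 + (2*W² + 2*W*(2 + W)) = -4 + 2*W² + 2*W*(2 + W))
l(10) + (7 + K(-5, 0))²*r(J) = (-4 + 4*10 + 4*10²) + (7 + (⅓)*0)²*6 = (-4 + 40 + 4*100) + (7 + 0)²*6 = (-4 + 40 + 400) + 7²*6 = 436 + 49*6 = 436 + 294 = 730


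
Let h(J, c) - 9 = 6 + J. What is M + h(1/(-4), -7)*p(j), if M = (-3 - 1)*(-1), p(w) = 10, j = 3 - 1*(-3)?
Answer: 303/2 ≈ 151.50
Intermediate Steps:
j = 6 (j = 3 + 3 = 6)
M = 4 (M = -4*(-1) = 4)
h(J, c) = 15 + J (h(J, c) = 9 + (6 + J) = 15 + J)
M + h(1/(-4), -7)*p(j) = 4 + (15 + 1/(-4))*10 = 4 + (15 - ¼)*10 = 4 + (59/4)*10 = 4 + 295/2 = 303/2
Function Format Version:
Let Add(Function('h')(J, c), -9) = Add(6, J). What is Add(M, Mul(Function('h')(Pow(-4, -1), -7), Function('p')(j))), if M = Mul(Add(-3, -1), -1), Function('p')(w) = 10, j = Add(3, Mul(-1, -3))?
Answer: Rational(303, 2) ≈ 151.50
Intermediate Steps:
j = 6 (j = Add(3, 3) = 6)
M = 4 (M = Mul(-4, -1) = 4)
Function('h')(J, c) = Add(15, J) (Function('h')(J, c) = Add(9, Add(6, J)) = Add(15, J))
Add(M, Mul(Function('h')(Pow(-4, -1), -7), Function('p')(j))) = Add(4, Mul(Add(15, Pow(-4, -1)), 10)) = Add(4, Mul(Add(15, Rational(-1, 4)), 10)) = Add(4, Mul(Rational(59, 4), 10)) = Add(4, Rational(295, 2)) = Rational(303, 2)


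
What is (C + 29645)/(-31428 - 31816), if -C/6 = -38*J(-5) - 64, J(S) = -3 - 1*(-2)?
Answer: -29801/63244 ≈ -0.47121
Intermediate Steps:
J(S) = -1 (J(S) = -3 + 2 = -1)
C = 156 (C = -6*(-38*(-1) - 64) = -6*(38 - 64) = -6*(-26) = 156)
(C + 29645)/(-31428 - 31816) = (156 + 29645)/(-31428 - 31816) = 29801/(-63244) = 29801*(-1/63244) = -29801/63244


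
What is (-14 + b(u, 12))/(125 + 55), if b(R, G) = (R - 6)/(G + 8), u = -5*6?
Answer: -79/900 ≈ -0.087778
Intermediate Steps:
u = -30
b(R, G) = (-6 + R)/(8 + G)
(-14 + b(u, 12))/(125 + 55) = (-14 + (-6 - 30)/(8 + 12))/(125 + 55) = (-14 - 36/20)/180 = (-14 + (1/20)*(-36))*(1/180) = (-14 - 9/5)*(1/180) = -79/5*1/180 = -79/900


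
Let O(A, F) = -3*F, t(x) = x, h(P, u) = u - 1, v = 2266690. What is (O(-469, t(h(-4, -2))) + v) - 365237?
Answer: 1901462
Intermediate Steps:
h(P, u) = -1 + u
(O(-469, t(h(-4, -2))) + v) - 365237 = (-3*(-1 - 2) + 2266690) - 365237 = (-3*(-3) + 2266690) - 365237 = (9 + 2266690) - 365237 = 2266699 - 365237 = 1901462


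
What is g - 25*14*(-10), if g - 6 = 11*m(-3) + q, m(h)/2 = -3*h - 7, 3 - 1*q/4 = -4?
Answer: 3578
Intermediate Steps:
q = 28 (q = 12 - 4*(-4) = 12 + 16 = 28)
m(h) = -14 - 6*h (m(h) = 2*(-3*h - 7) = 2*(-7 - 3*h) = -14 - 6*h)
g = 78 (g = 6 + (11*(-14 - 6*(-3)) + 28) = 6 + (11*(-14 + 18) + 28) = 6 + (11*4 + 28) = 6 + (44 + 28) = 6 + 72 = 78)
g - 25*14*(-10) = 78 - 25*14*(-10) = 78 - 350*(-10) = 78 - 1*(-3500) = 78 + 3500 = 3578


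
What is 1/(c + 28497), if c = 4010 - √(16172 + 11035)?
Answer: 32507/1056677842 + 3*√3023/1056677842 ≈ 3.0920e-5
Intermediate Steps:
c = 4010 - 3*√3023 (c = 4010 - √27207 = 4010 - 3*√3023 ≈ 3845.1)
1/(c + 28497) = 1/((4010 - 3*√3023) + 28497) = 1/(32507 - 3*√3023)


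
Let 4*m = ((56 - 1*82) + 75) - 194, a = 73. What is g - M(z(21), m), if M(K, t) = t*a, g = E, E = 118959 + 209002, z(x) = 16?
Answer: 1322429/4 ≈ 3.3061e+5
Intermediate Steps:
m = -145/4 (m = (((56 - 1*82) + 75) - 194)/4 = (((56 - 82) + 75) - 194)/4 = ((-26 + 75) - 194)/4 = (49 - 194)/4 = (1/4)*(-145) = -145/4 ≈ -36.250)
E = 327961
g = 327961
M(K, t) = 73*t (M(K, t) = t*73 = 73*t)
g - M(z(21), m) = 327961 - 73*(-145)/4 = 327961 - 1*(-10585/4) = 327961 + 10585/4 = 1322429/4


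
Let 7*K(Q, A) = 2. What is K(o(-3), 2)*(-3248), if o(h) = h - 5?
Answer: -928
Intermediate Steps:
o(h) = -5 + h
K(Q, A) = 2/7 (K(Q, A) = (1/7)*2 = 2/7)
K(o(-3), 2)*(-3248) = (2/7)*(-3248) = -928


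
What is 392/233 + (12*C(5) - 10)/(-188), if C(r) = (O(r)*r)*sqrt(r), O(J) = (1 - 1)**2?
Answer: 38013/21902 ≈ 1.7356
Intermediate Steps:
O(J) = 0 (O(J) = 0**2 = 0)
C(r) = 0 (C(r) = (0*r)*sqrt(r) = 0*sqrt(r) = 0)
392/233 + (12*C(5) - 10)/(-188) = 392/233 + (12*0 - 10)/(-188) = 392*(1/233) + (0 - 10)*(-1/188) = 392/233 - 10*(-1/188) = 392/233 + 5/94 = 38013/21902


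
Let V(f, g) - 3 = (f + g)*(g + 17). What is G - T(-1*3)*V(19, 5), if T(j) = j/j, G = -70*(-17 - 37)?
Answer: 3249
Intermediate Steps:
V(f, g) = 3 + (17 + g)*(f + g) (V(f, g) = 3 + (f + g)*(g + 17) = 3 + (f + g)*(17 + g) = 3 + (17 + g)*(f + g))
G = 3780 (G = -70*(-54) = 3780)
T(j) = 1
G - T(-1*3)*V(19, 5) = 3780 - (3 + 5**2 + 17*19 + 17*5 + 19*5) = 3780 - (3 + 25 + 323 + 85 + 95) = 3780 - 531 = 3249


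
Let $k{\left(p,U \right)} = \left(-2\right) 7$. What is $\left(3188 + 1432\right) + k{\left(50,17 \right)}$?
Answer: $4606$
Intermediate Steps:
$k{\left(p,U \right)} = -14$
$\left(3188 + 1432\right) + k{\left(50,17 \right)} = \left(3188 + 1432\right) - 14 = 4620 - 14 = 4606$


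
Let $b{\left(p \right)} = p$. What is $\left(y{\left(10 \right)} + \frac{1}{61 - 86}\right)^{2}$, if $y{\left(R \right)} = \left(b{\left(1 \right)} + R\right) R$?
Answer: $\frac{7557001}{625} \approx 12091.0$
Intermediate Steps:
$y{\left(R \right)} = R \left(1 + R\right)$ ($y{\left(R \right)} = \left(1 + R\right) R = R \left(1 + R\right)$)
$\left(y{\left(10 \right)} + \frac{1}{61 - 86}\right)^{2} = \left(10 \left(1 + 10\right) + \frac{1}{61 - 86}\right)^{2} = \left(10 \cdot 11 + \frac{1}{-25}\right)^{2} = \left(110 - \frac{1}{25}\right)^{2} = \left(\frac{2749}{25}\right)^{2} = \frac{7557001}{625}$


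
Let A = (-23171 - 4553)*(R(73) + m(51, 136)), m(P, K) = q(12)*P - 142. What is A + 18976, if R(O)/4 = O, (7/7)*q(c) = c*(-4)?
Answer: 63728728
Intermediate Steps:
q(c) = -4*c (q(c) = c*(-4) = -4*c)
R(O) = 4*O
m(P, K) = -142 - 48*P (m(P, K) = (-4*12)*P - 142 = -48*P - 142 = -142 - 48*P)
A = 63709752 (A = (-23171 - 4553)*(4*73 + (-142 - 48*51)) = -27724*(292 + (-142 - 2448)) = -27724*(292 - 2590) = -27724*(-2298) = 63709752)
A + 18976 = 63709752 + 18976 = 63728728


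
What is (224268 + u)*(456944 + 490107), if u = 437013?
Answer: 626266832331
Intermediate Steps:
(224268 + u)*(456944 + 490107) = (224268 + 437013)*(456944 + 490107) = 661281*947051 = 626266832331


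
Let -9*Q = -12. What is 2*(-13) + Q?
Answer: -74/3 ≈ -24.667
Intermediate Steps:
Q = 4/3 (Q = -⅑*(-12) = 4/3 ≈ 1.3333)
2*(-13) + Q = 2*(-13) + 4/3 = -26 + 4/3 = -74/3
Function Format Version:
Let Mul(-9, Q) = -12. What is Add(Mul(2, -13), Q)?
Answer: Rational(-74, 3) ≈ -24.667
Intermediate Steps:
Q = Rational(4, 3) (Q = Mul(Rational(-1, 9), -12) = Rational(4, 3) ≈ 1.3333)
Add(Mul(2, -13), Q) = Add(Mul(2, -13), Rational(4, 3)) = Add(-26, Rational(4, 3)) = Rational(-74, 3)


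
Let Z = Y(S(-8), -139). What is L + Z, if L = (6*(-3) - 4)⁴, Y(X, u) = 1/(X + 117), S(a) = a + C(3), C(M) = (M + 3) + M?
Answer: 27642209/118 ≈ 2.3426e+5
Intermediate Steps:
C(M) = 3 + 2*M (C(M) = (3 + M) + M = 3 + 2*M)
S(a) = 9 + a (S(a) = a + (3 + 2*3) = a + (3 + 6) = a + 9 = 9 + a)
Y(X, u) = 1/(117 + X)
L = 234256 (L = (-18 - 4)⁴ = (-22)⁴ = 234256)
Z = 1/118 (Z = 1/(117 + (9 - 8)) = 1/(117 + 1) = 1/118 ≈ 0.0084746)
L + Z = 234256 + 1/118 = 27642209/118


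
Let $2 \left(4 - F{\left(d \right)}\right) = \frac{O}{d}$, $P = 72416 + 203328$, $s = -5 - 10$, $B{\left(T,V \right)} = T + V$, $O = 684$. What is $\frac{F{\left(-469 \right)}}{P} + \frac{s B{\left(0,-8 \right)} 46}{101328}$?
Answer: $\frac{7438467419}{136501414448} \approx 0.054494$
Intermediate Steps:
$s = -15$
$P = 275744$
$F{\left(d \right)} = 4 - \frac{342}{d}$ ($F{\left(d \right)} = 4 - \frac{684 \frac{1}{d}}{2} = 4 - \frac{342}{d}$)
$\frac{F{\left(-469 \right)}}{P} + \frac{s B{\left(0,-8 \right)} 46}{101328} = \frac{4 - \frac{342}{-469}}{275744} + \frac{- 15 \left(0 - 8\right) 46}{101328} = \left(4 - - \frac{342}{469}\right) \frac{1}{275744} + \left(-15\right) \left(-8\right) 46 \cdot \frac{1}{101328} = \left(4 + \frac{342}{469}\right) \frac{1}{275744} + 120 \cdot 46 \cdot \frac{1}{101328} = \frac{2218}{469} \cdot \frac{1}{275744} + 5520 \cdot \frac{1}{101328} = \frac{1109}{64661968} + \frac{115}{2111} = \frac{7438467419}{136501414448}$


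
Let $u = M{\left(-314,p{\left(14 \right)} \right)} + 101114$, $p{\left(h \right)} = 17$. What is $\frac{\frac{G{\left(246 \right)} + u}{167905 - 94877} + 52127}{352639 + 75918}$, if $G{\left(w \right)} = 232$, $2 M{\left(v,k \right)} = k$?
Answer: $\frac{7613663821}{62593321192} \approx 0.12164$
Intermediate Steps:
$M{\left(v,k \right)} = \frac{k}{2}$
$u = \frac{202245}{2}$ ($u = \frac{1}{2} \cdot 17 + 101114 = \frac{17}{2} + 101114 = \frac{202245}{2} \approx 1.0112 \cdot 10^{5}$)
$\frac{\frac{G{\left(246 \right)} + u}{167905 - 94877} + 52127}{352639 + 75918} = \frac{\frac{232 + \frac{202245}{2}}{167905 - 94877} + 52127}{352639 + 75918} = \frac{\frac{202709}{2 \cdot 73028} + 52127}{428557} = \left(\frac{202709}{2} \cdot \frac{1}{73028} + 52127\right) \frac{1}{428557} = \left(\frac{202709}{146056} + 52127\right) \frac{1}{428557} = \frac{7613663821}{146056} \cdot \frac{1}{428557} = \frac{7613663821}{62593321192}$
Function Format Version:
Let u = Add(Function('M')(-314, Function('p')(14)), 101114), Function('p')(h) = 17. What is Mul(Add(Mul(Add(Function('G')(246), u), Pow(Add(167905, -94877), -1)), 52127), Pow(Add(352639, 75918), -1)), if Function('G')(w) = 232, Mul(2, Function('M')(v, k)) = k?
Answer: Rational(7613663821, 62593321192) ≈ 0.12164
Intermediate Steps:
Function('M')(v, k) = Mul(Rational(1, 2), k)
u = Rational(202245, 2) (u = Add(Mul(Rational(1, 2), 17), 101114) = Add(Rational(17, 2), 101114) = Rational(202245, 2) ≈ 1.0112e+5)
Mul(Add(Mul(Add(Function('G')(246), u), Pow(Add(167905, -94877), -1)), 52127), Pow(Add(352639, 75918), -1)) = Mul(Add(Mul(Add(232, Rational(202245, 2)), Pow(Add(167905, -94877), -1)), 52127), Pow(Add(352639, 75918), -1)) = Mul(Add(Mul(Rational(202709, 2), Pow(73028, -1)), 52127), Pow(428557, -1)) = Mul(Add(Mul(Rational(202709, 2), Rational(1, 73028)), 52127), Rational(1, 428557)) = Mul(Add(Rational(202709, 146056), 52127), Rational(1, 428557)) = Mul(Rational(7613663821, 146056), Rational(1, 428557)) = Rational(7613663821, 62593321192)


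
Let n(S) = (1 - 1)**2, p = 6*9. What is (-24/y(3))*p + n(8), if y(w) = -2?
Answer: 648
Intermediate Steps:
p = 54
n(S) = 0 (n(S) = 0**2 = 0)
(-24/y(3))*p + n(8) = -24/(-2)*54 + 0 = -24*(-1/2)*54 + 0 = 12*54 + 0 = 648 + 0 = 648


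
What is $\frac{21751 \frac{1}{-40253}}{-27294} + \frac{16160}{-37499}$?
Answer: $- \frac{17753616932371}{41198853159618} \approx -0.43092$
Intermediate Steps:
$\frac{21751 \frac{1}{-40253}}{-27294} + \frac{16160}{-37499} = 21751 \left(- \frac{1}{40253}\right) \left(- \frac{1}{27294}\right) + 16160 \left(- \frac{1}{37499}\right) = \left(- \frac{21751}{40253}\right) \left(- \frac{1}{27294}\right) - \frac{16160}{37499} = \frac{21751}{1098665382} - \frac{16160}{37499} = - \frac{17753616932371}{41198853159618}$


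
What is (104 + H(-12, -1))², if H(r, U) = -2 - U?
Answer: 10609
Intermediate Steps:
(104 + H(-12, -1))² = (104 + (-2 - 1*(-1)))² = (104 + (-2 + 1))² = (104 - 1)² = 103² = 10609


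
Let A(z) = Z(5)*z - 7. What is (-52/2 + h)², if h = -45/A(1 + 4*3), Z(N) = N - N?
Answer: 18769/49 ≈ 383.04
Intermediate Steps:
Z(N) = 0
A(z) = -7 (A(z) = 0*z - 7 = 0 - 7 = -7)
h = 45/7 (h = -45/(-7) = -45*(-⅐) = 45/7 ≈ 6.4286)
(-52/2 + h)² = (-52/2 + 45/7)² = (-52*½ + 45/7)² = (-26 + 45/7)² = (-137/7)² = 18769/49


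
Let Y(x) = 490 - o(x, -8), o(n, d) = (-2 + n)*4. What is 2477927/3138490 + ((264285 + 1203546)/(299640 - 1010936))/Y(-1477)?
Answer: 5643110835086981/7150362411877120 ≈ 0.78921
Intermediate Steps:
o(n, d) = -8 + 4*n
Y(x) = 498 - 4*x (Y(x) = 490 - (-8 + 4*x) = 490 + (8 - 4*x) = 498 - 4*x)
2477927/3138490 + ((264285 + 1203546)/(299640 - 1010936))/Y(-1477) = 2477927/3138490 + ((264285 + 1203546)/(299640 - 1010936))/(498 - 4*(-1477)) = 2477927*(1/3138490) + (1467831/(-711296))/(498 + 5908) = 2477927/3138490 + (1467831*(-1/711296))/6406 = 2477927/3138490 - 1467831/711296*1/6406 = 2477927/3138490 - 1467831/4556562176 = 5643110835086981/7150362411877120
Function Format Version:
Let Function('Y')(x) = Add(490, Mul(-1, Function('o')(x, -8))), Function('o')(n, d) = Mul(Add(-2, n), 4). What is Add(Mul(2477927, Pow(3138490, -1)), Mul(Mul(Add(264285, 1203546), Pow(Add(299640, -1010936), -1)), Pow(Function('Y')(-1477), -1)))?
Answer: Rational(5643110835086981, 7150362411877120) ≈ 0.78921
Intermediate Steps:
Function('o')(n, d) = Add(-8, Mul(4, n))
Function('Y')(x) = Add(498, Mul(-4, x)) (Function('Y')(x) = Add(490, Mul(-1, Add(-8, Mul(4, x)))) = Add(490, Add(8, Mul(-4, x))) = Add(498, Mul(-4, x)))
Add(Mul(2477927, Pow(3138490, -1)), Mul(Mul(Add(264285, 1203546), Pow(Add(299640, -1010936), -1)), Pow(Function('Y')(-1477), -1))) = Add(Mul(2477927, Pow(3138490, -1)), Mul(Mul(Add(264285, 1203546), Pow(Add(299640, -1010936), -1)), Pow(Add(498, Mul(-4, -1477)), -1))) = Add(Mul(2477927, Rational(1, 3138490)), Mul(Mul(1467831, Pow(-711296, -1)), Pow(Add(498, 5908), -1))) = Add(Rational(2477927, 3138490), Mul(Mul(1467831, Rational(-1, 711296)), Pow(6406, -1))) = Add(Rational(2477927, 3138490), Mul(Rational(-1467831, 711296), Rational(1, 6406))) = Add(Rational(2477927, 3138490), Rational(-1467831, 4556562176)) = Rational(5643110835086981, 7150362411877120)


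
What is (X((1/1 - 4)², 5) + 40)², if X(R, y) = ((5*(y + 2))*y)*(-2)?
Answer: 96100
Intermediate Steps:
X(R, y) = -2*y*(10 + 5*y) (X(R, y) = ((5*(2 + y))*y)*(-2) = ((10 + 5*y)*y)*(-2) = (y*(10 + 5*y))*(-2) = -2*y*(10 + 5*y))
(X((1/1 - 4)², 5) + 40)² = (-10*5*(2 + 5) + 40)² = (-10*5*7 + 40)² = (-350 + 40)² = (-310)² = 96100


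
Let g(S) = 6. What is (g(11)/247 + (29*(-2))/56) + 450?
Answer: 3105205/6916 ≈ 448.99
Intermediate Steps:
(g(11)/247 + (29*(-2))/56) + 450 = (6/247 + (29*(-2))/56) + 450 = (6*(1/247) - 58*1/56) + 450 = (6/247 - 29/28) + 450 = -6995/6916 + 450 = 3105205/6916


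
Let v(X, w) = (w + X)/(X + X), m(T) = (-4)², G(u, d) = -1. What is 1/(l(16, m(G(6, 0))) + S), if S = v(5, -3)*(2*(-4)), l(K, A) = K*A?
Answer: 5/1272 ≈ 0.0039308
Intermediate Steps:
m(T) = 16
l(K, A) = A*K
v(X, w) = (X + w)/(2*X) (v(X, w) = (X + w)/((2*X)) = (X + w)*(1/(2*X)) = (X + w)/(2*X))
S = -8/5 (S = ((½)*(5 - 3)/5)*(2*(-4)) = ((½)*(⅕)*2)*(-8) = (⅕)*(-8) = -8/5 ≈ -1.6000)
1/(l(16, m(G(6, 0))) + S) = 1/(16*16 - 8/5) = 1/(256 - 8/5) = 1/(1272/5) = 5/1272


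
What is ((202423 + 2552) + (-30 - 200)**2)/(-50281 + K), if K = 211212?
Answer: 257875/160931 ≈ 1.6024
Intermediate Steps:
((202423 + 2552) + (-30 - 200)**2)/(-50281 + K) = ((202423 + 2552) + (-30 - 200)**2)/(-50281 + 211212) = (204975 + (-230)**2)/160931 = (204975 + 52900)*(1/160931) = 257875*(1/160931) = 257875/160931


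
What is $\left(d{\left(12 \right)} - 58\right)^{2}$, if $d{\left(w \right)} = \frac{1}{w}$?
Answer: $\frac{483025}{144} \approx 3354.3$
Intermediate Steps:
$\left(d{\left(12 \right)} - 58\right)^{2} = \left(\frac{1}{12} - 58\right)^{2} = \left(- \frac{695}{12}\right)^{2} = \frac{483025}{144}$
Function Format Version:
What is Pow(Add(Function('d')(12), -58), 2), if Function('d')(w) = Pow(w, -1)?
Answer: Rational(483025, 144) ≈ 3354.3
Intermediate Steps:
Pow(Add(Function('d')(12), -58), 2) = Pow(Add(Pow(12, -1), -58), 2) = Pow(Add(Rational(1, 12), -58), 2) = Pow(Rational(-695, 12), 2) = Rational(483025, 144)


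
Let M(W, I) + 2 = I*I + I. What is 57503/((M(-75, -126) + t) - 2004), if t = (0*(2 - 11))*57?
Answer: 57503/13744 ≈ 4.1839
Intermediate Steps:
M(W, I) = -2 + I + I**2 (M(W, I) = -2 + (I*I + I) = -2 + (I**2 + I) = -2 + (I + I**2) = -2 + I + I**2)
t = 0 (t = (0*(-9))*57 = 0*57 = 0)
57503/((M(-75, -126) + t) - 2004) = 57503/(((-2 - 126 + (-126)**2) + 0) - 2004) = 57503/(((-2 - 126 + 15876) + 0) - 2004) = 57503/((15748 + 0) - 2004) = 57503/(15748 - 2004) = 57503/13744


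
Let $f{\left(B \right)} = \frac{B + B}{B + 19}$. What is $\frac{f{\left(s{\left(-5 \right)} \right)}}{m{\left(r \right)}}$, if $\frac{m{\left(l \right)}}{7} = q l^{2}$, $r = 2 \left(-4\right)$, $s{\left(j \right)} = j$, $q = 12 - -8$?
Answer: $- \frac{1}{12544} \approx -7.9719 \cdot 10^{-5}$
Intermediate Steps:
$q = 20$ ($q = 12 + 8 = 20$)
$f{\left(B \right)} = \frac{2 B}{19 + B}$
$r = -8$
$m{\left(l \right)} = 140 l^{2}$ ($m{\left(l \right)} = 7 \cdot 20 l^{2} = 140 l^{2}$)
$\frac{f{\left(s{\left(-5 \right)} \right)}}{m{\left(r \right)}} = \frac{2 \left(-5\right) \frac{1}{19 - 5}}{140 \left(-8\right)^{2}} = \frac{2 \left(-5\right) \frac{1}{14}}{140 \cdot 64} = \frac{2 \left(-5\right) \frac{1}{14}}{8960} = \left(- \frac{5}{7}\right) \frac{1}{8960} = - \frac{1}{12544}$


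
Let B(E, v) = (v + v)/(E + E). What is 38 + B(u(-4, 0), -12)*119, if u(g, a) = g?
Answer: 395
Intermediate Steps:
B(E, v) = v/E (B(E, v) = (2*v)/((2*E)) = (2*v)*(1/(2*E)) = v/E)
38 + B(u(-4, 0), -12)*119 = 38 - 12/(-4)*119 = 38 - 12*(-1/4)*119 = 38 + 3*119 = 38 + 357 = 395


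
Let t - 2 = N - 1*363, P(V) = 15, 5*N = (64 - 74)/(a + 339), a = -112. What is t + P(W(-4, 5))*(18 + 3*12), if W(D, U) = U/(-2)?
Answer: 101921/227 ≈ 448.99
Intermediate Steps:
N = -2/227 (N = ((64 - 74)/(-112 + 339))/5 = (-10/227)/5 = (-10*1/227)/5 = (1/5)*(-10/227) = -2/227 ≈ -0.0088106)
W(D, U) = -U/2 (W(D, U) = U*(-1/2) = -U/2)
t = -81949/227 (t = 2 + (-2/227 - 1*363) = 2 + (-2/227 - 363) = 2 - 82403/227 = -81949/227 ≈ -361.01)
t + P(W(-4, 5))*(18 + 3*12) = -81949/227 + 15*(18 + 3*12) = -81949/227 + 15*(18 + 36) = -81949/227 + 15*54 = -81949/227 + 810 = 101921/227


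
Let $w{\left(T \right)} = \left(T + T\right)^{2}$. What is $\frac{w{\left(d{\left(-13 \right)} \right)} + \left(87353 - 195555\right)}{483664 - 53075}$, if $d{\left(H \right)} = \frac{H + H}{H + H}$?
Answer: $- \frac{108198}{430589} \approx -0.25128$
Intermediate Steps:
$d{\left(H \right)} = 1$ ($d{\left(H \right)} = \frac{2 H}{2 H} = 2 H \frac{1}{2 H} = 1$)
$w{\left(T \right)} = 4 T^{2}$ ($w{\left(T \right)} = \left(2 T\right)^{2} = 4 T^{2}$)
$\frac{w{\left(d{\left(-13 \right)} \right)} + \left(87353 - 195555\right)}{483664 - 53075} = \frac{4 \cdot 1^{2} + \left(87353 - 195555\right)}{483664 - 53075} = \frac{4 \cdot 1 - 108202}{430589} = \left(4 - 108202\right) \frac{1}{430589} = \left(-108198\right) \frac{1}{430589} = - \frac{108198}{430589}$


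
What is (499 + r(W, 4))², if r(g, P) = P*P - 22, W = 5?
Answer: 243049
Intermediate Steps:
r(g, P) = -22 + P² (r(g, P) = P² - 22 = -22 + P²)
(499 + r(W, 4))² = (499 + (-22 + 4²))² = (499 + (-22 + 16))² = (499 - 6)² = 493² = 243049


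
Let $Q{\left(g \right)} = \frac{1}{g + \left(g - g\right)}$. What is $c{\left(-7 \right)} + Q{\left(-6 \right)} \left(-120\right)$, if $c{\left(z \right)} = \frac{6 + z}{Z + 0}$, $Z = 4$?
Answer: $\frac{79}{4} \approx 19.75$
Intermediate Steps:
$Q{\left(g \right)} = \frac{1}{g}$ ($Q{\left(g \right)} = \frac{1}{g + 0} = \frac{1}{g}$)
$c{\left(z \right)} = \frac{3}{2} + \frac{z}{4}$ ($c{\left(z \right)} = \frac{6 + z}{4 + 0} = \frac{6 + z}{4} = \left(6 + z\right) \frac{1}{4} = \frac{3}{2} + \frac{z}{4}$)
$c{\left(-7 \right)} + Q{\left(-6 \right)} \left(-120\right) = \left(\frac{3}{2} + \frac{1}{4} \left(-7\right)\right) + \frac{1}{-6} \left(-120\right) = \left(\frac{3}{2} - \frac{7}{4}\right) - -20 = - \frac{1}{4} + 20 = \frac{79}{4}$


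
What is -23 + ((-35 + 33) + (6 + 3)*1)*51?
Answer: 334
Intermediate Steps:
-23 + ((-35 + 33) + (6 + 3)*1)*51 = -23 + (-2 + 9*1)*51 = -23 + (-2 + 9)*51 = -23 + 7*51 = -23 + 357 = 334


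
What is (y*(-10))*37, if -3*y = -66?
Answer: -8140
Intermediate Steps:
y = 22 (y = -1/3*(-66) = 22)
(y*(-10))*37 = (22*(-10))*37 = -220*37 = -8140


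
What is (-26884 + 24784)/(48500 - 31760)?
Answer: -35/279 ≈ -0.12545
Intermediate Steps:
(-26884 + 24784)/(48500 - 31760) = -2100/16740 = -2100*1/16740 = -35/279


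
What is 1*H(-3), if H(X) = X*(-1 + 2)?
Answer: -3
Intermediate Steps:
H(X) = X (H(X) = X*1 = X)
1*H(-3) = 1*(-3) = -3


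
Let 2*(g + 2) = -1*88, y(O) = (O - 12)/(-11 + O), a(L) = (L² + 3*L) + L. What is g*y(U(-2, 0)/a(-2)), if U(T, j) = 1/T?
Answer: -4370/87 ≈ -50.230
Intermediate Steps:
a(L) = L² + 4*L
U(T, j) = 1/T
y(O) = (-12 + O)/(-11 + O)
g = -46 (g = -2 + (-1*88)/2 = -2 + (½)*(-88) = -2 - 44 = -46)
g*y(U(-2, 0)/a(-2)) = -46*(-12 + 1/((-2)*((-2*(4 - 2)))))/(-11 + 1/((-2)*((-2*(4 - 2))))) = -46*(-12 - 1/(2*((-2*2))))/(-11 - 1/(2*((-2*2)))) = -46*(-12 - ½/(-4))/(-11 - ½/(-4)) = -46*(-12 - ½*(-¼))/(-11 - ½*(-¼)) = -46*(-12 + ⅛)/(-11 + ⅛) = -46*(-95)/((-87/8)*8) = -(-368)*(-95)/(87*8) = -46*95/87 = -4370/87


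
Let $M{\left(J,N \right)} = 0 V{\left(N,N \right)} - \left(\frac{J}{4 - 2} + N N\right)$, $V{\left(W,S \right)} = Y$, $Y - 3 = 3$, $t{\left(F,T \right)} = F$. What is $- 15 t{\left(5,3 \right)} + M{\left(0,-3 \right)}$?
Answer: $-84$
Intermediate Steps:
$Y = 6$ ($Y = 3 + 3 = 6$)
$V{\left(W,S \right)} = 6$
$M{\left(J,N \right)} = - N^{2} - \frac{J}{2}$ ($M{\left(J,N \right)} = 0 \cdot 6 - \left(\frac{J}{4 - 2} + N N\right) = 0 - \left(\frac{J}{2} + N^{2}\right) = 0 - \left(N^{2} + \frac{J}{2}\right) = - N^{2} - \frac{J}{2}$)
$- 15 t{\left(5,3 \right)} + M{\left(0,-3 \right)} = \left(-15\right) 5 - \left(-3\right)^{2} = -75 + \left(\left(-1\right) 9 + 0\right) = -75 + \left(-9 + 0\right) = -75 - 9 = -84$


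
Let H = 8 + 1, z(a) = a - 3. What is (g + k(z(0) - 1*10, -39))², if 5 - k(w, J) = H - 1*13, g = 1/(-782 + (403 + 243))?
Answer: 1495729/18496 ≈ 80.868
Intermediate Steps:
z(a) = -3 + a
H = 9
g = -1/136 (g = 1/(-782 + 646) = 1/(-136) = -1/136 ≈ -0.0073529)
k(w, J) = 9 (k(w, J) = 5 - (9 - 1*13) = 5 - (9 - 13) = 5 - 1*(-4) = 5 + 4 = 9)
(g + k(z(0) - 1*10, -39))² = (-1/136 + 9)² = (1223/136)² = 1495729/18496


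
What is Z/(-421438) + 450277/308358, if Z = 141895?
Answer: 36502344979/32488444701 ≈ 1.1235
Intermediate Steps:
Z/(-421438) + 450277/308358 = 141895/(-421438) + 450277/308358 = 141895*(-1/421438) + 450277*(1/308358) = -141895/421438 + 450277/308358 = 36502344979/32488444701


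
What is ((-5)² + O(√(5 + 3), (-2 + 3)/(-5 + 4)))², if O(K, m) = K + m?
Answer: 584 + 96*√2 ≈ 719.76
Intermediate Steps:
((-5)² + O(√(5 + 3), (-2 + 3)/(-5 + 4)))² = ((-5)² + (√(5 + 3) + (-2 + 3)/(-5 + 4)))² = (25 + (√8 + 1/(-1)))² = (25 + (2*√2 + 1*(-1)))² = (25 + (2*√2 - 1))² = (25 + (-1 + 2*√2))² = (24 + 2*√2)²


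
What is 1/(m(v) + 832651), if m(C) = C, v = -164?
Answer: 1/832487 ≈ 1.2012e-6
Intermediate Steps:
1/(m(v) + 832651) = 1/(-164 + 832651) = 1/832487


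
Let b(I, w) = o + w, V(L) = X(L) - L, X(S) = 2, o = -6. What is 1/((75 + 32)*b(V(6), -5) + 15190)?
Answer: 1/14013 ≈ 7.1362e-5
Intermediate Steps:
V(L) = 2 - L
b(I, w) = -6 + w
1/((75 + 32)*b(V(6), -5) + 15190) = 1/((75 + 32)*(-6 - 5) + 15190) = 1/(107*(-11) + 15190) = 1/(-1177 + 15190) = 1/14013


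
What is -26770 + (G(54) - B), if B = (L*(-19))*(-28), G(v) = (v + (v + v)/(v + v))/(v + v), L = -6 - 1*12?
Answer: -1856897/108 ≈ -17194.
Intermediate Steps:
L = -18 (L = -6 - 12 = -18)
G(v) = (1 + v)/(2*v) (G(v) = (v + (2*v)/((2*v)))/((2*v)) = (v + (2*v)*(1/(2*v)))*(1/(2*v)) = (v + 1)*(1/(2*v)) = (1 + v)*(1/(2*v)) = (1 + v)/(2*v))
B = -9576 (B = -18*(-19)*(-28) = 342*(-28) = -9576)
-26770 + (G(54) - B) = -26770 + ((½)*(1 + 54)/54 - 1*(-9576)) = -26770 + ((½)*(1/54)*55 + 9576) = -26770 + (55/108 + 9576) = -26770 + 1034263/108 = -1856897/108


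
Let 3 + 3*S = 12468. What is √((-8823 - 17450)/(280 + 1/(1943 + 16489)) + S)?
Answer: √640066933996611/396997 ≈ 63.727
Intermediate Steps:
S = 4155 (S = -1 + (⅓)*12468 = -1 + 4156 = 4155)
√((-8823 - 17450)/(280 + 1/(1943 + 16489)) + S) = √((-8823 - 17450)/(280 + 1/(1943 + 16489)) + 4155) = √(-26273/(280 + 1/18432) + 4155) = √(-26273/5160961/18432 + 4155) = √(-26273*18432/5160961 + 4155) = √(-37251072/396997 + 4155) = √(1612271463/396997) = √640066933996611/396997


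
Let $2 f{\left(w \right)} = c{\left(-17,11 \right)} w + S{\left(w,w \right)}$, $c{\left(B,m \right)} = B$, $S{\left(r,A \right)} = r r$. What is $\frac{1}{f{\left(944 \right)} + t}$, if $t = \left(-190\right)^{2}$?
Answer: $\frac{1}{473644} \approx 2.1113 \cdot 10^{-6}$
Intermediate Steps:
$S{\left(r,A \right)} = r^{2}$
$f{\left(w \right)} = \frac{w^{2}}{2} - \frac{17 w}{2}$ ($f{\left(w \right)} = \frac{- 17 w + w^{2}}{2} = \frac{w^{2} - 17 w}{2} = \frac{w^{2}}{2} - \frac{17 w}{2}$)
$t = 36100$
$\frac{1}{f{\left(944 \right)} + t} = \frac{1}{\frac{1}{2} \cdot 944 \left(-17 + 944\right) + 36100} = \frac{1}{\frac{1}{2} \cdot 944 \cdot 927 + 36100} = \frac{1}{437544 + 36100} = \frac{1}{473644}$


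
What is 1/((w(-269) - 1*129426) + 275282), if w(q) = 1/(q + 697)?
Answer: 428/62426369 ≈ 6.8561e-6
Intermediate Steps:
w(q) = 1/(697 + q)
1/((w(-269) - 1*129426) + 275282) = 1/((1/(697 - 269) - 1*129426) + 275282) = 1/((1/428 - 129426) + 275282) = 1/(-55394327/428 + 275282) = 1/(62426369/428) = 428/62426369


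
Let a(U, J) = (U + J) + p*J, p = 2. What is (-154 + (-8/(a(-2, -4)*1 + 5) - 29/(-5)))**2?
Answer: 43943641/2025 ≈ 21701.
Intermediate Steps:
a(U, J) = U + 3*J (a(U, J) = (U + J) + 2*J = (J + U) + 2*J = U + 3*J)
(-154 + (-8/(a(-2, -4)*1 + 5) - 29/(-5)))**2 = (-154 + (-8/((-2 + 3*(-4))*1 + 5) - 29/(-5)))**2 = (-154 + (-8/((-2 - 12)*1 + 5) - 29*(-1/5)))**2 = (-154 + (-8/(-14*1 + 5) + 29/5))**2 = (-154 + (-8/(-14 + 5) + 29/5))**2 = (-154 + (-8/(-9) + 29/5))**2 = (-154 + (-8*(-1/9) + 29/5))**2 = (-154 + (8/9 + 29/5))**2 = (-154 + 301/45)**2 = (-6629/45)**2 = 43943641/2025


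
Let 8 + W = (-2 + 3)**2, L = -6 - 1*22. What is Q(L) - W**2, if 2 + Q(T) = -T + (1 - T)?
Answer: 6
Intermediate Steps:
L = -28 (L = -6 - 22 = -28)
Q(T) = -1 - 2*T (Q(T) = -2 + (-T + (1 - T)) = -2 + (1 - 2*T) = -1 - 2*T)
W = -7 (W = -8 + (-2 + 3)**2 = -8 + 1**2 = -8 + 1 = -7)
Q(L) - W**2 = (-1 - 2*(-28)) - 1*(-7)**2 = (-1 + 56) - 1*49 = 55 - 49 = 6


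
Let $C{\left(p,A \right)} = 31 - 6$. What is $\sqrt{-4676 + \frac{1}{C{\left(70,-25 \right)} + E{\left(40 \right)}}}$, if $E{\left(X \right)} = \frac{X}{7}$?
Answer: $\frac{7 i \sqrt{4411155}}{215} \approx 68.381 i$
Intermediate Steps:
$E{\left(X \right)} = \frac{X}{7}$ ($E{\left(X \right)} = X \frac{1}{7} = \frac{X}{7}$)
$C{\left(p,A \right)} = 25$
$\sqrt{-4676 + \frac{1}{C{\left(70,-25 \right)} + E{\left(40 \right)}}} = \sqrt{-4676 + \frac{1}{25 + \frac{1}{7} \cdot 40}} = \sqrt{-4676 + \frac{1}{25 + \frac{40}{7}}} = \sqrt{-4676 + \frac{1}{\frac{215}{7}}} = \sqrt{-4676 + \frac{7}{215}} = \sqrt{- \frac{1005333}{215}} = \frac{7 i \sqrt{4411155}}{215}$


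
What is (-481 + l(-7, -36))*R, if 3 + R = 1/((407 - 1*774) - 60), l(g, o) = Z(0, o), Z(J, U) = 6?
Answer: 608950/427 ≈ 1426.1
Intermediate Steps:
l(g, o) = 6
R = -1282/427 (R = -3 + 1/((407 - 1*774) - 60) = -3 + 1/((407 - 774) - 60) = -3 + 1/(-367 - 60) = -3 + 1/(-427) = -3 - 1/427 = -1282/427 ≈ -3.0023)
(-481 + l(-7, -36))*R = (-481 + 6)*(-1282/427) = -475*(-1282/427) = 608950/427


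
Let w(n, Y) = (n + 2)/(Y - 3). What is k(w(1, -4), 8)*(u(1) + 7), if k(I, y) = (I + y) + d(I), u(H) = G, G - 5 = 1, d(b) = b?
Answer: 650/7 ≈ 92.857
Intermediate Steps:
w(n, Y) = (2 + n)/(-3 + Y)
G = 6 (G = 5 + 1 = 6)
u(H) = 6
k(I, y) = y + 2*I (k(I, y) = (I + y) + I = y + 2*I)
k(w(1, -4), 8)*(u(1) + 7) = (8 + 2*((2 + 1)/(-3 - 4)))*(6 + 7) = (8 + 2*(3/(-7)))*13 = (8 + 2*(-1/7*3))*13 = (8 + 2*(-3/7))*13 = (8 - 6/7)*13 = (50/7)*13 = 650/7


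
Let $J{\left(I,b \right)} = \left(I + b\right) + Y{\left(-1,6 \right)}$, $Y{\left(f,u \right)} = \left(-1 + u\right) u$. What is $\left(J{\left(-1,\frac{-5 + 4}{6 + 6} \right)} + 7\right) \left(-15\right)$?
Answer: $- \frac{2155}{4} \approx -538.75$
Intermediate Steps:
$Y{\left(f,u \right)} = u \left(-1 + u\right)$
$J{\left(I,b \right)} = 30 + I + b$ ($J{\left(I,b \right)} = \left(I + b\right) + 6 \left(-1 + 6\right) = \left(I + b\right) + 6 \cdot 5 = \left(I + b\right) + 30 = 30 + I + b$)
$\left(J{\left(-1,\frac{-5 + 4}{6 + 6} \right)} + 7\right) \left(-15\right) = \left(\left(30 - 1 + \frac{-5 + 4}{6 + 6}\right) + 7\right) \left(-15\right) = \left(\left(30 - 1 - \frac{1}{12}\right) + 7\right) \left(-15\right) = \left(\frac{347}{12} + 7\right) \left(-15\right) = \frac{431}{12} \left(-15\right) = - \frac{2155}{4}$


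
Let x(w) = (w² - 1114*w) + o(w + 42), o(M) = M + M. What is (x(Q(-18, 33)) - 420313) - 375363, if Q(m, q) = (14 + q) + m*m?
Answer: -1070503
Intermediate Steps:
o(M) = 2*M
Q(m, q) = 14 + q + m² (Q(m, q) = (14 + q) + m² = 14 + q + m²)
x(w) = 84 + w² - 1112*w (x(w) = (w² - 1114*w) + 2*(w + 42) = (w² - 1114*w) + 2*(42 + w) = (w² - 1114*w) + (84 + 2*w) = 84 + w² - 1112*w)
(x(Q(-18, 33)) - 420313) - 375363 = ((84 + (14 + 33 + (-18)²)² - 1112*(14 + 33 + (-18)²)) - 420313) - 375363 = ((84 + (14 + 33 + 324)² - 1112*(14 + 33 + 324)) - 420313) - 375363 = ((84 + 371² - 1112*371) - 420313) - 375363 = ((84 + 137641 - 412552) - 420313) - 375363 = (-274827 - 420313) - 375363 = -695140 - 375363 = -1070503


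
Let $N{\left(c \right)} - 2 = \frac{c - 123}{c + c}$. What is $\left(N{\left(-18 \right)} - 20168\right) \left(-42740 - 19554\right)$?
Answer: $\frac{7535860915}{6} \approx 1.256 \cdot 10^{9}$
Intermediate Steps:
$N{\left(c \right)} = 2 + \frac{-123 + c}{2 c}$ ($N{\left(c \right)} = 2 + \frac{c - 123}{c + c} = 2 + \frac{-123 + c}{2 c}$)
$\left(N{\left(-18 \right)} - 20168\right) \left(-42740 - 19554\right) = \left(\frac{-123 + 5 \left(-18\right)}{2 \left(-18\right)} - 20168\right) \left(-42740 - 19554\right) = \left(\frac{1}{2} \left(- \frac{1}{18}\right) \left(-123 - 90\right) - 20168\right) \left(-62294\right) = \left(\frac{1}{2} \left(- \frac{1}{18}\right) \left(-213\right) - 20168\right) \left(-62294\right) = \left(\frac{71}{12} - 20168\right) \left(-62294\right) = \left(- \frac{241945}{12}\right) \left(-62294\right) = \frac{7535860915}{6}$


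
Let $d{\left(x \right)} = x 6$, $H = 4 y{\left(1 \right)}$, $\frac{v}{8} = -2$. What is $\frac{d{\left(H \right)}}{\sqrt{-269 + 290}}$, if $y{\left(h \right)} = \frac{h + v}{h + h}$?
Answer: $- \frac{60 \sqrt{21}}{7} \approx -39.279$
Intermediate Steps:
$v = -16$ ($v = 8 \left(-2\right) = -16$)
$y{\left(h \right)} = \frac{-16 + h}{2 h}$ ($y{\left(h \right)} = \frac{h - 16}{h + h} = \frac{-16 + h}{2 h}$)
$H = -30$ ($H = 4 \frac{-16 + 1}{2 \cdot 1} = 4 \cdot \frac{1}{2} \cdot 1 \left(-15\right) = 4 \left(- \frac{15}{2}\right) = -30$)
$d{\left(x \right)} = 6 x$
$\frac{d{\left(H \right)}}{\sqrt{-269 + 290}} = \frac{6 \left(-30\right)}{\sqrt{-269 + 290}} = - \frac{180}{\sqrt{21}} = - 180 \frac{\sqrt{21}}{21} = - \frac{60 \sqrt{21}}{7}$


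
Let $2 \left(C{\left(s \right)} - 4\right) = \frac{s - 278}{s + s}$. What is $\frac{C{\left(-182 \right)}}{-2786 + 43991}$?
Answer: $\frac{281}{2499770} \approx 0.00011241$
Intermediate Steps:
$C{\left(s \right)} = 4 + \frac{-278 + s}{4 s}$ ($C{\left(s \right)} = 4 + \frac{\left(s - 278\right) \frac{1}{s + s}}{2} = 4 + \frac{\left(-278 + s\right) \frac{1}{2 s}}{2} = 4 + \frac{\frac{1}{2} \frac{1}{s} \left(-278 + s\right)}{2} = 4 + \frac{-278 + s}{4 s}$)
$\frac{C{\left(-182 \right)}}{-2786 + 43991} = \frac{\frac{1}{4} \frac{1}{-182} \left(-278 + 17 \left(-182\right)\right)}{-2786 + 43991} = \frac{\frac{1}{4} \left(- \frac{1}{182}\right) \left(-278 - 3094\right)}{41205} = \frac{1}{4} \left(- \frac{1}{182}\right) \left(-3372\right) \frac{1}{41205} = \frac{843}{182} \cdot \frac{1}{41205} = \frac{281}{2499770}$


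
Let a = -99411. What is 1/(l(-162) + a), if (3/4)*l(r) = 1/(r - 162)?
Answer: -243/24156874 ≈ -1.0059e-5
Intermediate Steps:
l(r) = 4/(3*(-162 + r)) (l(r) = 4/(3*(r - 162)) = 4/(3*(-162 + r)))
1/(l(-162) + a) = 1/(4/(3*(-162 - 162)) - 99411) = 1/((4/3)/(-324) - 99411) = 1/((4/3)*(-1/324) - 99411) = 1/(-1/243 - 99411) = 1/(-24156874/243) = -243/24156874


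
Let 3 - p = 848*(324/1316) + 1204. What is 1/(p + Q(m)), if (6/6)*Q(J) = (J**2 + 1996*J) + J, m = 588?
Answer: 329/499609603 ≈ 6.5851e-7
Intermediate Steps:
Q(J) = J**2 + 1997*J (Q(J) = (J**2 + 1996*J) + J = J**2 + 1997*J)
p = -463817/329 (p = 3 - (848*(324/1316) + 1204) = 3 - (848*(324*(1/1316)) + 1204) = 3 - (848*(81/329) + 1204) = 3 - (68688/329 + 1204) = 3 - 1*464804/329 = 3 - 464804/329 = -463817/329 ≈ -1409.8)
1/(p + Q(m)) = 1/(-463817/329 + 588*(1997 + 588)) = 1/(-463817/329 + 588*2585) = 1/(-463817/329 + 1519980) = 1/(499609603/329) = 329/499609603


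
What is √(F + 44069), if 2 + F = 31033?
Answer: 10*√751 ≈ 274.04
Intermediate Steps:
F = 31031 (F = -2 + 31033 = 31031)
√(F + 44069) = √(31031 + 44069) = √75100 = 10*√751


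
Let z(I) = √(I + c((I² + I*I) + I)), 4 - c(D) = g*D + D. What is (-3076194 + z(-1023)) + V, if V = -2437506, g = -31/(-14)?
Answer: -5513700 + I*√1318181774/14 ≈ -5.5137e+6 + 2593.3*I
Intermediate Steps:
g = 31/14 (g = -31*(-1/14) = 31/14 ≈ 2.2143)
c(D) = 4 - 45*D/14 (c(D) = 4 - (31*D/14 + D) = 4 - 45*D/14)
z(I) = √(4 - 45*I²/7 - 31*I/14) (z(I) = √(I + (4 - 45*((I² + I*I) + I)/14)) = √(I + (4 - 45*((I² + I²) + I)/14)) = √(I + (4 - 45*(2*I² + I)/14)) = √(I + (4 - 45*(I + 2*I²)/14)) = √(I + (4 + (-45*I²/7 - 45*I/14))) = √(I + (4 - 45*I²/7 - 45*I/14)) = √(4 - 45*I²/7 - 31*I/14))
(-3076194 + z(-1023)) + V = (-3076194 + √(784 - 1260*(-1023)² - 434*(-1023))/14) - 2437506 = (-3076194 + √(784 - 1260*1046529 + 443982)/14) - 2437506 = (-3076194 + √(784 - 1318626540 + 443982)/14) - 2437506 = (-3076194 + √(-1318181774)/14) - 2437506 = (-3076194 + (I*√1318181774)/14) - 2437506 = (-3076194 + I*√1318181774/14) - 2437506 = -5513700 + I*√1318181774/14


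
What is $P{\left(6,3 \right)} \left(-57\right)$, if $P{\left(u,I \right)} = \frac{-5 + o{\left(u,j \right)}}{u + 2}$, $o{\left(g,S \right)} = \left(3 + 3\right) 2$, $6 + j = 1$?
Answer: $- \frac{399}{8} \approx -49.875$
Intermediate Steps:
$j = -5$ ($j = -6 + 1 = -5$)
$o{\left(g,S \right)} = 12$ ($o{\left(g,S \right)} = 6 \cdot 2 = 12$)
$P{\left(u,I \right)} = \frac{7}{2 + u}$ ($P{\left(u,I \right)} = \frac{-5 + 12}{u + 2} = \frac{7}{2 + u}$)
$P{\left(6,3 \right)} \left(-57\right) = \frac{7}{2 + 6} \left(-57\right) = \frac{7}{8} \left(-57\right) = - \frac{399}{8}$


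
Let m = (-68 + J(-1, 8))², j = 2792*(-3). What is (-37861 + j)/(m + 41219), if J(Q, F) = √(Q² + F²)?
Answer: -530662049/526585556 - 786029*√65/263292778 ≈ -1.0318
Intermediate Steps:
j = -8376
J(Q, F) = √(F² + Q²)
m = (-68 + √65)² (m = (-68 + √(8² + (-1)²))² = (-68 + √(64 + 1))² = (-68 + √65)² ≈ 3592.5)
(-37861 + j)/(m + 41219) = (-37861 - 8376)/((68 - √65)² + 41219) = -46237/(41219 + (68 - √65)²)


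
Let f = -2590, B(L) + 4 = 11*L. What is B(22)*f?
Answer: -616420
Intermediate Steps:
B(L) = -4 + 11*L
B(22)*f = (-4 + 11*22)*(-2590) = (-4 + 242)*(-2590) = 238*(-2590) = -616420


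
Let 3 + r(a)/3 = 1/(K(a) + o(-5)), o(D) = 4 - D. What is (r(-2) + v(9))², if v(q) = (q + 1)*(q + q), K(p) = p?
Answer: 1440000/49 ≈ 29388.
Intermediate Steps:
v(q) = 2*q*(1 + q) (v(q) = (1 + q)*(2*q) = 2*q*(1 + q))
r(a) = -9 + 3/(9 + a) (r(a) = -9 + 3/(a + (4 - 1*(-5))) = -9 + 3/(a + (4 + 5)) = -9 + 3/(a + 9) = -9 + 3/(9 + a))
(r(-2) + v(9))² = (3*(-26 - 3*(-2))/(9 - 2) + 2*9*(1 + 9))² = (3*(-26 + 6)/7 + 2*9*10)² = (3*(⅐)*(-20) + 180)² = (-60/7 + 180)² = (1200/7)² = 1440000/49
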